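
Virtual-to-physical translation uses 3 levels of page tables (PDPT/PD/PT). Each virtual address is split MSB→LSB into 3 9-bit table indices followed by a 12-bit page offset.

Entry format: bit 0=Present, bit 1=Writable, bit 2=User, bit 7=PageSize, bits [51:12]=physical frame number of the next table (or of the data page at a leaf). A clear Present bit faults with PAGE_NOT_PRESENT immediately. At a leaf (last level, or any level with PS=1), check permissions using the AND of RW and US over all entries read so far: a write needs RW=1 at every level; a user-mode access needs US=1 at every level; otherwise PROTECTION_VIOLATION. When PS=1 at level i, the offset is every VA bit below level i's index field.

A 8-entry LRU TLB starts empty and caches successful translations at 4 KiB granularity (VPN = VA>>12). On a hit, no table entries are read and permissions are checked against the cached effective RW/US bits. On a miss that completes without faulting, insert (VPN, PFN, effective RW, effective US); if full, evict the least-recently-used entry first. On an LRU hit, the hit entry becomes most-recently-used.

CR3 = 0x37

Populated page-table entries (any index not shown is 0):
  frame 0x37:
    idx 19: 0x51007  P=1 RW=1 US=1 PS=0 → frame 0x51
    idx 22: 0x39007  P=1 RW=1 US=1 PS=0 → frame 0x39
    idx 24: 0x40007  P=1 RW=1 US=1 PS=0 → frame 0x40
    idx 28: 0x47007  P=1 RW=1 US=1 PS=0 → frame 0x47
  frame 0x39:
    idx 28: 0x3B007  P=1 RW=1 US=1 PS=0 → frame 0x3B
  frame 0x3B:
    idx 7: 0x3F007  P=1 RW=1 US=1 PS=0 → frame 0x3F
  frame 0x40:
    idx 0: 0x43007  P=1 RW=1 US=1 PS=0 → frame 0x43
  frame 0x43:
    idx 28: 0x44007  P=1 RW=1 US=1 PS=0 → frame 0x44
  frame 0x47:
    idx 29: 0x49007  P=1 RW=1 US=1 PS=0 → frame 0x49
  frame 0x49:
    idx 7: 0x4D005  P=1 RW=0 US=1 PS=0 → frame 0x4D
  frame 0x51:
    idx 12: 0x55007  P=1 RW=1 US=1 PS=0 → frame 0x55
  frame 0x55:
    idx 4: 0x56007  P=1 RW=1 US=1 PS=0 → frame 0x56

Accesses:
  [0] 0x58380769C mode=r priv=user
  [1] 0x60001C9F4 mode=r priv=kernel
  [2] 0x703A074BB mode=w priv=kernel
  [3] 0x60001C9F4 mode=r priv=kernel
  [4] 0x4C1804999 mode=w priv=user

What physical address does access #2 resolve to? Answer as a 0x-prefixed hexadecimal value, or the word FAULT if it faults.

Trace:
#0 VA=0x58380769C (r,user):
  L0 @0x37[22] → 0x39007  P=1,RW=1,US=1,PS=0
  L1 @0x39[28] → 0x3B007  P=1,RW=1,US=1,PS=0
  L2 @0x3B[7] → 0x3F007  P=1,RW=1,US=1,PS=0
  ⇒ phys 0x3F69C  [3 reads]
#1 VA=0x60001C9F4 (r,kernel):
  L0 @0x37[24] → 0x40007  P=1,RW=1,US=1,PS=0
  L1 @0x40[0] → 0x43007  P=1,RW=1,US=1,PS=0
  L2 @0x43[28] → 0x44007  P=1,RW=1,US=1,PS=0
  ⇒ phys 0x449F4  [3 reads]
#2 VA=0x703A074BB (w,kernel):
  L0 @0x37[28] → 0x47007  P=1,RW=1,US=1,PS=0
  L1 @0x47[29] → 0x49007  P=1,RW=1,US=1,PS=0
  L2 @0x49[7] → 0x4D005  P=1,RW=0,US=1,PS=0
  → PROTECTION_VIOLATION  (3 entries read)
#3 VA=0x60001C9F4 (r,kernel):
  TLB hit vpn=0x60001C → PA=0x449F4
#4 VA=0x4C1804999 (w,user):
  L0 @0x37[19] → 0x51007  P=1,RW=1,US=1,PS=0
  L1 @0x51[12] → 0x55007  P=1,RW=1,US=1,PS=0
  L2 @0x55[4] → 0x56007  P=1,RW=1,US=1,PS=0
  ⇒ phys 0x56999  [3 reads]

Access #2 PA: FAULT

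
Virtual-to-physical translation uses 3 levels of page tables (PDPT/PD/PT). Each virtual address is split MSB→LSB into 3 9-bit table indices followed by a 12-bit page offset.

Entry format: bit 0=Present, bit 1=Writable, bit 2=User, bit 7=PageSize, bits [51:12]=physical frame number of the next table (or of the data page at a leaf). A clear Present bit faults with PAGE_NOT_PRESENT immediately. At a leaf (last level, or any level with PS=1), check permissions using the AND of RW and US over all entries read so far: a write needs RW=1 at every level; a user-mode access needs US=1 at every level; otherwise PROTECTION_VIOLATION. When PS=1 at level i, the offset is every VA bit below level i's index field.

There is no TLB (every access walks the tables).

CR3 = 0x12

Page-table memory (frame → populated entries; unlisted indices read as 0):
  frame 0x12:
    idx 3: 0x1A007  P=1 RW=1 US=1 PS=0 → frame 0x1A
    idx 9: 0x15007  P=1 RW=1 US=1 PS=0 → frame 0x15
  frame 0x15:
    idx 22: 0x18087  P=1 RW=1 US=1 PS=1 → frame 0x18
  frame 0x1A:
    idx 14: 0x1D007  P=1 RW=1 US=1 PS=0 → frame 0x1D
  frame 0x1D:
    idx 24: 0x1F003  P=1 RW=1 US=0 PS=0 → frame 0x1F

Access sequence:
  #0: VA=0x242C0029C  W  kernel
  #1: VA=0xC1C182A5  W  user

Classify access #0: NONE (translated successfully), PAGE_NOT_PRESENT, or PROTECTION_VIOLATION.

Per-access translation:
#0 VA=0x242C0029C (w,kernel):
  [0] read 0x12 idx=9: raw=0x15007 flags P=1 W=1 U=1 S=0
  [1] read 0x15 idx=22: raw=0x18087 flags P=1 W=1 U=1 S=1
  ✓ 0x1829C (huge @L1)  — 2 lookups
#1 VA=0xC1C182A5 (w,user):
  [0] read 0x12 idx=3: raw=0x1A007 flags P=1 W=1 U=1 S=0
  [1] read 0x1A idx=14: raw=0x1D007 flags P=1 W=1 U=1 S=0
  [2] read 0x1D idx=24: raw=0x1F003 flags P=1 W=1 U=0 S=0
  ⇒ fault: PROTECTION_VIOLATION  — 3 lookups

Access #0 fault: NONE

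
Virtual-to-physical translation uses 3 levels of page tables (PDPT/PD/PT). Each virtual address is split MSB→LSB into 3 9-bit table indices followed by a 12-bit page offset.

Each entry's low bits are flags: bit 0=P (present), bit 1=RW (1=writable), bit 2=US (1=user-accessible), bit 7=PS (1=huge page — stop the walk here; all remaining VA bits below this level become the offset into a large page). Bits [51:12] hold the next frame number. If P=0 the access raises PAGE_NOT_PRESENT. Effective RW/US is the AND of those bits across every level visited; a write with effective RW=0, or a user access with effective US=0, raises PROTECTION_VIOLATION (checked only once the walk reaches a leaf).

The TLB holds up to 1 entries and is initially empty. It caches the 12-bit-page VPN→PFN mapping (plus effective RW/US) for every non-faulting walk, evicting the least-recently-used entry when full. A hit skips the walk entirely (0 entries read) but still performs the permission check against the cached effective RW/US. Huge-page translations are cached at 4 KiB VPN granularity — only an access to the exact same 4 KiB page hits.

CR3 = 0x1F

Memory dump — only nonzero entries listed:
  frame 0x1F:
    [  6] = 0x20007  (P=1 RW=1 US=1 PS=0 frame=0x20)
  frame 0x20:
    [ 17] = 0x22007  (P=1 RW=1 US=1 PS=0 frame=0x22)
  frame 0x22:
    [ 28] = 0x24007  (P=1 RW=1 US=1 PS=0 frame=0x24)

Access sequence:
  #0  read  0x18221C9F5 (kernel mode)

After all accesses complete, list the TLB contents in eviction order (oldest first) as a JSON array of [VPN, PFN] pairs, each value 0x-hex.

Per-access translation:
#0 VA=0x18221C9F5 (r,kernel):
  [0] read 0x1F idx=6: raw=0x20007 flags P=1 W=1 U=1 S=0
  [1] read 0x20 idx=17: raw=0x22007 flags P=1 W=1 U=1 S=0
  [2] read 0x22 idx=28: raw=0x24007 flags P=1 W=1 U=1 S=0
  ✓ 0x249F5  — 3 lookups

TLB: [["0x18221C", "0x24"]]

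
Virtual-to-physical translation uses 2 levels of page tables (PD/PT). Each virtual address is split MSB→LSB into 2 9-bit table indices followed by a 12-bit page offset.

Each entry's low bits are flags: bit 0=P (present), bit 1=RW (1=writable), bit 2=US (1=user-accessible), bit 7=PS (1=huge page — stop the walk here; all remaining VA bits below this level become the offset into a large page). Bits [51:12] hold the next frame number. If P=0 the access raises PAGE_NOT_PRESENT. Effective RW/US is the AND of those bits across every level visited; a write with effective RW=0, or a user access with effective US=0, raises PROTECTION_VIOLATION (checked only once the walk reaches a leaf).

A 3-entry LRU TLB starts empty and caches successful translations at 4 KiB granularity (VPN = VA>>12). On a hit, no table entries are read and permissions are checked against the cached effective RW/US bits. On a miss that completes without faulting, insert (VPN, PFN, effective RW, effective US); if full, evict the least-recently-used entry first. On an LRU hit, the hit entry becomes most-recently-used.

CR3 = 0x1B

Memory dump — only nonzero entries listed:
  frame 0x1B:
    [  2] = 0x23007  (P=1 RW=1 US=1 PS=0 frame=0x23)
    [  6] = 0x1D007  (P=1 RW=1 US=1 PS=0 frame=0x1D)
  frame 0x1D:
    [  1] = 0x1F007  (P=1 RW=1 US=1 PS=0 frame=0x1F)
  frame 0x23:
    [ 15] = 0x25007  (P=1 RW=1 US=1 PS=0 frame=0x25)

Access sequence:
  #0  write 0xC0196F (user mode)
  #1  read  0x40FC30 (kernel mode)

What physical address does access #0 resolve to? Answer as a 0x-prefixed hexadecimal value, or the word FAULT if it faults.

Trace:
#0 VA=0xC0196F (w,user):
  lvl0: tbl 0x1B, slot 6 ⇒ 0x1D007 (P1/RW1/US1/PS0)
  lvl1: tbl 0x1D, slot 1 ⇒ 0x1F007 (P1/RW1/US1/PS0)
  ✓ 0x1F96F  — 2 lookups
#1 VA=0x40FC30 (r,kernel):
  lvl0: tbl 0x1B, slot 2 ⇒ 0x23007 (P1/RW1/US1/PS0)
  lvl1: tbl 0x23, slot 15 ⇒ 0x25007 (P1/RW1/US1/PS0)
  ✓ 0x25C30  — 2 lookups

Access #0 PA: 0x1F96F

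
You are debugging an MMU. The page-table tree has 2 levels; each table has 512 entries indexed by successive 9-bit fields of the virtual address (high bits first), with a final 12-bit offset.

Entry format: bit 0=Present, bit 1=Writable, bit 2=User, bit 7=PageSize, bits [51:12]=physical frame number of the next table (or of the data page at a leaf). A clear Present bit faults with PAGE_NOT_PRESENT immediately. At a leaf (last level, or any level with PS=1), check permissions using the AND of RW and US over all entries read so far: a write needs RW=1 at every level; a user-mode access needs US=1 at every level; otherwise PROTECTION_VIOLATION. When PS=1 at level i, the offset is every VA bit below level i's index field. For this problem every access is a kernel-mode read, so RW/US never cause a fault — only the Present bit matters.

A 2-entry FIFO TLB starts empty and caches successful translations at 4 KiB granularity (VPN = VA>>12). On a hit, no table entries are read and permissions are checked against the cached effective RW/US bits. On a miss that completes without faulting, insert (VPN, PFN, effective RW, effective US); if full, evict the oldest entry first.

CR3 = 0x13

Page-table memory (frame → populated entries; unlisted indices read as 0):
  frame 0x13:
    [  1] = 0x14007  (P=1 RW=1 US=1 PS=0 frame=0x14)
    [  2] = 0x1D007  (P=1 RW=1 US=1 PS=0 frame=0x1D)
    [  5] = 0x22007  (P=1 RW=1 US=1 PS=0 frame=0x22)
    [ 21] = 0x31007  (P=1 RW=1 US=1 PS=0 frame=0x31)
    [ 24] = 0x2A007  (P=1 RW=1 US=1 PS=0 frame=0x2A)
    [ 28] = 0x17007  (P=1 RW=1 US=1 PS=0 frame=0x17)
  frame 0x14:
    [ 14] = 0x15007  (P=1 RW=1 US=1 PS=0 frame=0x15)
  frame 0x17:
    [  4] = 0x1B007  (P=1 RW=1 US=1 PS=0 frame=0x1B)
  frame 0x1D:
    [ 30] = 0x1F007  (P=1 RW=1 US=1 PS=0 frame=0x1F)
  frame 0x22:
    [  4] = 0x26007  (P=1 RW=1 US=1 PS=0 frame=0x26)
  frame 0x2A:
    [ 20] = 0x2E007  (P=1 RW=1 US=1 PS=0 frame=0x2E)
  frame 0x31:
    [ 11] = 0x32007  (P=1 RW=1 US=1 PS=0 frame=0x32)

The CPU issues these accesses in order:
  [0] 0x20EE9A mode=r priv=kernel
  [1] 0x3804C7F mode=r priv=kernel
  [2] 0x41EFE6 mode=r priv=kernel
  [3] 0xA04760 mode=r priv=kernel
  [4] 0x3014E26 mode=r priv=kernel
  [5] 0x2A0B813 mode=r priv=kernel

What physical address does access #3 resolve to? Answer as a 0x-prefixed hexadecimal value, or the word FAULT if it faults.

Per-access translation:
#0 VA=0x20EE9A (r,kernel):
  [0] read 0x13 idx=1: raw=0x14007 flags P=1 W=1 U=1 S=0
  [1] read 0x14 idx=14: raw=0x15007 flags P=1 W=1 U=1 S=0
  → PA=0x15E9A  (2 entries read)
#1 VA=0x3804C7F (r,kernel):
  [0] read 0x13 idx=28: raw=0x17007 flags P=1 W=1 U=1 S=0
  [1] read 0x17 idx=4: raw=0x1B007 flags P=1 W=1 U=1 S=0
  → PA=0x1BC7F  (2 entries read)
#2 VA=0x41EFE6 (r,kernel):
  [0] read 0x13 idx=2: raw=0x1D007 flags P=1 W=1 U=1 S=0
  [1] read 0x1D idx=30: raw=0x1F007 flags P=1 W=1 U=1 S=0
  → PA=0x1FFE6  (2 entries read)
#3 VA=0xA04760 (r,kernel):
  [0] read 0x13 idx=5: raw=0x22007 flags P=1 W=1 U=1 S=0
  [1] read 0x22 idx=4: raw=0x26007 flags P=1 W=1 U=1 S=0
  → PA=0x26760  (2 entries read)
#4 VA=0x3014E26 (r,kernel):
  [0] read 0x13 idx=24: raw=0x2A007 flags P=1 W=1 U=1 S=0
  [1] read 0x2A idx=20: raw=0x2E007 flags P=1 W=1 U=1 S=0
  → PA=0x2EE26  (2 entries read)
#5 VA=0x2A0B813 (r,kernel):
  [0] read 0x13 idx=21: raw=0x31007 flags P=1 W=1 U=1 S=0
  [1] read 0x31 idx=11: raw=0x32007 flags P=1 W=1 U=1 S=0
  → PA=0x32813  (2 entries read)

Access #3 PA: 0x26760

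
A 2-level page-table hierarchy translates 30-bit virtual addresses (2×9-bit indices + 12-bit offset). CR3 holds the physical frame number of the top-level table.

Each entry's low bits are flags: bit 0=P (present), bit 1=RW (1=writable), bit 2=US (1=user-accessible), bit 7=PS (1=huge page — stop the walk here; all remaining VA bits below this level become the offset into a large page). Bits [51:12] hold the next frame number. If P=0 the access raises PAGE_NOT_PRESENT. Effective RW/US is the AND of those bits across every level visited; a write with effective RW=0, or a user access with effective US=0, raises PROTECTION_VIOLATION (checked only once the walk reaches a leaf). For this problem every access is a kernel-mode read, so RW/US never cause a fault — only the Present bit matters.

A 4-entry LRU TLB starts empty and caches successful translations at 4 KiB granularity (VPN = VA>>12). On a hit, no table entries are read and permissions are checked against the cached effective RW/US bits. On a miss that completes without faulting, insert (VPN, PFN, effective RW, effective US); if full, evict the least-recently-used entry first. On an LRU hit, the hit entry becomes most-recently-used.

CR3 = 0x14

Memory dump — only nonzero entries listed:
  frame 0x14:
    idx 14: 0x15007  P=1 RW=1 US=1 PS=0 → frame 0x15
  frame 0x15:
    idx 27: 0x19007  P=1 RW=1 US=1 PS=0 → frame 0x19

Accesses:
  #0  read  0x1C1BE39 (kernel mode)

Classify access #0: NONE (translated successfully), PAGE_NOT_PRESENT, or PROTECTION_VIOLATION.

Per-access translation:
#0 VA=0x1C1BE39 (r,kernel):
  lvl0: tbl 0x14, slot 14 ⇒ 0x15007 (P1/RW1/US1/PS0)
  lvl1: tbl 0x15, slot 27 ⇒ 0x19007 (P1/RW1/US1/PS0)
  ⇒ phys 0x19E39  [2 reads]

Access #0 fault: NONE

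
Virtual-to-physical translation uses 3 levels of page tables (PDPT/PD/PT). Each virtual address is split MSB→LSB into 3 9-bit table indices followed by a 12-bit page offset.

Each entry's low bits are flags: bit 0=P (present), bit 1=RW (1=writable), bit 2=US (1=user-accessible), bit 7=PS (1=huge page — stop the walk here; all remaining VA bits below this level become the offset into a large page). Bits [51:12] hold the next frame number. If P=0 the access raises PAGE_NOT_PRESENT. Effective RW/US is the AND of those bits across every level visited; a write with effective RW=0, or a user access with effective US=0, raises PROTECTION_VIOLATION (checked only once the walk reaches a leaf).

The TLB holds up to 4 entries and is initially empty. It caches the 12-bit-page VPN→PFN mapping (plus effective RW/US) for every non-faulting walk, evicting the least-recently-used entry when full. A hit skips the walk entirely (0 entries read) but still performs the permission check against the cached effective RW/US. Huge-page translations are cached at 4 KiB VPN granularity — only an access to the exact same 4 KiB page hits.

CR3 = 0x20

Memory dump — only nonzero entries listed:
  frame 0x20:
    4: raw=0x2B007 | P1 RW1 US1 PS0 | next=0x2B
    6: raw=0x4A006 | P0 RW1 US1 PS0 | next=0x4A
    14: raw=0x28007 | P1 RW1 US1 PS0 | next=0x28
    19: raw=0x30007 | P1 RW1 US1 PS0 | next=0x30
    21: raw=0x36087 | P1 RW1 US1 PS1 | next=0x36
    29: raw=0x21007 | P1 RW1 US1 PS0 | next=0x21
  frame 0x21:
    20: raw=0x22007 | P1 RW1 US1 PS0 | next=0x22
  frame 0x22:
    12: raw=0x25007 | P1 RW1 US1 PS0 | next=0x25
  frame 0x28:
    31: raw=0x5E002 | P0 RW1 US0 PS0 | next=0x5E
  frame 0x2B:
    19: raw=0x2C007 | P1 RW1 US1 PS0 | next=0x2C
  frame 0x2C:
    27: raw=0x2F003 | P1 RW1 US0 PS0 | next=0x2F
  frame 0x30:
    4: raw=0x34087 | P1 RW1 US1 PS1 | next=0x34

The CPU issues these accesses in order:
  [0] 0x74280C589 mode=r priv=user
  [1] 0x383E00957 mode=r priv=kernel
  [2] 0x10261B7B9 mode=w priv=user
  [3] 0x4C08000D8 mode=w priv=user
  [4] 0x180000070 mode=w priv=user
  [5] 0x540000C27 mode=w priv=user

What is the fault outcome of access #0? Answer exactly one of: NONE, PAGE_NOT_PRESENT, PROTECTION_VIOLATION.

Walk each access:
#0 VA=0x74280C589 (r,user):
  L0 @0x20[29] → 0x21007  P=1,RW=1,US=1,PS=0
  L1 @0x21[20] → 0x22007  P=1,RW=1,US=1,PS=0
  L2 @0x22[12] → 0x25007  P=1,RW=1,US=1,PS=0
  ✓ 0x25589  — 3 lookups
#1 VA=0x383E00957 (r,kernel):
  L0 @0x20[14] → 0x28007  P=1,RW=1,US=1,PS=0
  L1 @0x28[31] → 0x5E002  P=0,RW=1,US=0,PS=0
  ⇒ fault: PAGE_NOT_PRESENT  — 2 lookups
#2 VA=0x10261B7B9 (w,user):
  L0 @0x20[4] → 0x2B007  P=1,RW=1,US=1,PS=0
  L1 @0x2B[19] → 0x2C007  P=1,RW=1,US=1,PS=0
  L2 @0x2C[27] → 0x2F003  P=1,RW=1,US=0,PS=0
  ⇒ fault: PROTECTION_VIOLATION  — 3 lookups
#3 VA=0x4C08000D8 (w,user):
  L0 @0x20[19] → 0x30007  P=1,RW=1,US=1,PS=0
  L1 @0x30[4] → 0x34087  P=1,RW=1,US=1,PS=1
  ✓ 0x340D8 (huge @L1)  — 2 lookups
#4 VA=0x180000070 (w,user):
  L0 @0x20[6] → 0x4A006  P=0,RW=1,US=1,PS=0
  ⇒ fault: PAGE_NOT_PRESENT  — 1 lookups
#5 VA=0x540000C27 (w,user):
  L0 @0x20[21] → 0x36087  P=1,RW=1,US=1,PS=1
  ✓ 0x36C27 (huge @L0)  — 1 lookups

Access #0 fault: NONE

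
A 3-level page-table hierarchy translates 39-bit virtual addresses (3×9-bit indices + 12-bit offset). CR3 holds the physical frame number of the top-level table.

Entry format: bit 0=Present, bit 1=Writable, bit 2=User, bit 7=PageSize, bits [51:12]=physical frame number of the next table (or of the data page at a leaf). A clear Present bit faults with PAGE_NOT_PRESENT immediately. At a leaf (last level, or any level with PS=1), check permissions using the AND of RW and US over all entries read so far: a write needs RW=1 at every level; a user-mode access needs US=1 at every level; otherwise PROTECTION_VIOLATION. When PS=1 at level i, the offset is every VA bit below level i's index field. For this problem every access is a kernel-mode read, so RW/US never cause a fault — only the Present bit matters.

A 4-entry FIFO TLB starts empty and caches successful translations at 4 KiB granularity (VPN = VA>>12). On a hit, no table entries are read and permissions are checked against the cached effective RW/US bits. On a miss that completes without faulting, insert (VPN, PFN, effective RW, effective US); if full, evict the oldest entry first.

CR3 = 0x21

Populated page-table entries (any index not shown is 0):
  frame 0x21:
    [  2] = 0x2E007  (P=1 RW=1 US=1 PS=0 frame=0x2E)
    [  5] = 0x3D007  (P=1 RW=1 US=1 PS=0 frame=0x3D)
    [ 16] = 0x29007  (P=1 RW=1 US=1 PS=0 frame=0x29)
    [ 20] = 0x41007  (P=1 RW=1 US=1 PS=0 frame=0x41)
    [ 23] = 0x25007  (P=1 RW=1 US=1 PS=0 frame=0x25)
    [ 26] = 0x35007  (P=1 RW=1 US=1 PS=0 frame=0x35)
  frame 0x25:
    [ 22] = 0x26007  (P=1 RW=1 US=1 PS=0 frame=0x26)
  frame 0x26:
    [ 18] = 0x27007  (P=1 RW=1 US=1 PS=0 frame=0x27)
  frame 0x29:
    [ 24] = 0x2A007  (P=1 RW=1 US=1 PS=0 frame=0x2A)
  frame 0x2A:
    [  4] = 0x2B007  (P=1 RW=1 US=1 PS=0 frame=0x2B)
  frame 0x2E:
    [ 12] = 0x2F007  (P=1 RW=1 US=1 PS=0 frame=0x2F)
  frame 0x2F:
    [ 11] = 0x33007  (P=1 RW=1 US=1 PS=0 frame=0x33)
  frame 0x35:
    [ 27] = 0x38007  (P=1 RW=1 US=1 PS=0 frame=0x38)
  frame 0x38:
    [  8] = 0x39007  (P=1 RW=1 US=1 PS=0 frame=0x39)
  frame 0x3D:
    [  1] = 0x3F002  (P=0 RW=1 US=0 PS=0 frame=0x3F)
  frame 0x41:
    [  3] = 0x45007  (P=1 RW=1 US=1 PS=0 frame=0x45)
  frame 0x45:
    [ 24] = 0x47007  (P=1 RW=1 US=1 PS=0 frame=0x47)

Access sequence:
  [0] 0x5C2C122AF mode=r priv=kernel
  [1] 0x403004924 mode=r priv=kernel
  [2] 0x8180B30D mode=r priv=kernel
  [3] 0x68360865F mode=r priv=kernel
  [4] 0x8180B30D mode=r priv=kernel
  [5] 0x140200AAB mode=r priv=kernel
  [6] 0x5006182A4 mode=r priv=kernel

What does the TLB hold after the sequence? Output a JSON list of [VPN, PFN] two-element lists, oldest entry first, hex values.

Per-access translation:
#0 VA=0x5C2C122AF (r,kernel):
  [0] read 0x21 idx=23: raw=0x25007 flags P=1 W=1 U=1 S=0
  [1] read 0x25 idx=22: raw=0x26007 flags P=1 W=1 U=1 S=0
  [2] read 0x26 idx=18: raw=0x27007 flags P=1 W=1 U=1 S=0
  → PA=0x272AF  (3 entries read)
#1 VA=0x403004924 (r,kernel):
  [0] read 0x21 idx=16: raw=0x29007 flags P=1 W=1 U=1 S=0
  [1] read 0x29 idx=24: raw=0x2A007 flags P=1 W=1 U=1 S=0
  [2] read 0x2A idx=4: raw=0x2B007 flags P=1 W=1 U=1 S=0
  → PA=0x2B924  (3 entries read)
#2 VA=0x8180B30D (r,kernel):
  [0] read 0x21 idx=2: raw=0x2E007 flags P=1 W=1 U=1 S=0
  [1] read 0x2E idx=12: raw=0x2F007 flags P=1 W=1 U=1 S=0
  [2] read 0x2F idx=11: raw=0x33007 flags P=1 W=1 U=1 S=0
  → PA=0x3330D  (3 entries read)
#3 VA=0x68360865F (r,kernel):
  [0] read 0x21 idx=26: raw=0x35007 flags P=1 W=1 U=1 S=0
  [1] read 0x35 idx=27: raw=0x38007 flags P=1 W=1 U=1 S=0
  [2] read 0x38 idx=8: raw=0x39007 flags P=1 W=1 U=1 S=0
  → PA=0x3965F  (3 entries read)
#4 VA=0x8180B30D (r,kernel):
  TLB hit vpn=0x8180B → PA=0x3330D
#5 VA=0x140200AAB (r,kernel):
  [0] read 0x21 idx=5: raw=0x3D007 flags P=1 W=1 U=1 S=0
  [1] read 0x3D idx=1: raw=0x3F002 flags P=0 W=1 U=0 S=0
  → PAGE_NOT_PRESENT  (2 entries read)
#6 VA=0x5006182A4 (r,kernel):
  [0] read 0x21 idx=20: raw=0x41007 flags P=1 W=1 U=1 S=0
  [1] read 0x41 idx=3: raw=0x45007 flags P=1 W=1 U=1 S=0
  [2] read 0x45 idx=24: raw=0x47007 flags P=1 W=1 U=1 S=0
  → PA=0x472A4  (3 entries read)

TLB: [["0x403004", "0x2B"], ["0x8180B", "0x33"], ["0x683608", "0x39"], ["0x500618", "0x47"]]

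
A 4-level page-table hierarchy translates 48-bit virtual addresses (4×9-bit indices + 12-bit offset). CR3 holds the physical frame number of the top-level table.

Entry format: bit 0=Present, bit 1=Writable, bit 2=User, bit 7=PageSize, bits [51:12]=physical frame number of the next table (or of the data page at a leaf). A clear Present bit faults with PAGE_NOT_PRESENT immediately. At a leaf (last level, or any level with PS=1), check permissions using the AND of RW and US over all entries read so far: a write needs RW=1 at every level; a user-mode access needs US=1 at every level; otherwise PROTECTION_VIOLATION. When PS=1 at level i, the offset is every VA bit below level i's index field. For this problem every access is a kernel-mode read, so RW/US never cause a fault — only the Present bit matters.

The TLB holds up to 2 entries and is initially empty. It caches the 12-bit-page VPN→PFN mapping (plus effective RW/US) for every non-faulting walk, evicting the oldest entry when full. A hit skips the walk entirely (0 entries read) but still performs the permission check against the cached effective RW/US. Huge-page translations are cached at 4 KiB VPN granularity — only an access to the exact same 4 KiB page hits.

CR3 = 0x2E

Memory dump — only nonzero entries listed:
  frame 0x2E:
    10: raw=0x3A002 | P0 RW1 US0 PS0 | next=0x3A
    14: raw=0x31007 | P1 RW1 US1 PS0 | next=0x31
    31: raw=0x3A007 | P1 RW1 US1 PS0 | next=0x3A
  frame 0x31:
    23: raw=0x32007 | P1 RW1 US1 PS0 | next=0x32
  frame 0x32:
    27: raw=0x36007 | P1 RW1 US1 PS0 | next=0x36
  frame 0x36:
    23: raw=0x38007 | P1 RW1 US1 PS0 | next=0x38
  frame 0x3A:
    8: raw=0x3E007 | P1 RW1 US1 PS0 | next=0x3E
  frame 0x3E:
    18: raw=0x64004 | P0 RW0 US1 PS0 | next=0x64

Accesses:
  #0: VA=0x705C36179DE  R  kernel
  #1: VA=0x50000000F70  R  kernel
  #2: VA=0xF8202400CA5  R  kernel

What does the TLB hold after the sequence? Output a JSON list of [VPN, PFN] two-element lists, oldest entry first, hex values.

Walk each access:
#0 VA=0x705C36179DE (r,kernel):
  lvl0: tbl 0x2E, slot 14 ⇒ 0x31007 (P1/RW1/US1/PS0)
  lvl1: tbl 0x31, slot 23 ⇒ 0x32007 (P1/RW1/US1/PS0)
  lvl2: tbl 0x32, slot 27 ⇒ 0x36007 (P1/RW1/US1/PS0)
  lvl3: tbl 0x36, slot 23 ⇒ 0x38007 (P1/RW1/US1/PS0)
  → PA=0x389DE  (4 entries read)
#1 VA=0x50000000F70 (r,kernel):
  lvl0: tbl 0x2E, slot 10 ⇒ 0x3A002 (P0/RW1/US0/PS0)
  ⇒ fault: PAGE_NOT_PRESENT  — 1 lookups
#2 VA=0xF8202400CA5 (r,kernel):
  lvl0: tbl 0x2E, slot 31 ⇒ 0x3A007 (P1/RW1/US1/PS0)
  lvl1: tbl 0x3A, slot 8 ⇒ 0x3E007 (P1/RW1/US1/PS0)
  lvl2: tbl 0x3E, slot 18 ⇒ 0x64004 (P0/RW0/US1/PS0)
  ⇒ fault: PAGE_NOT_PRESENT  — 3 lookups

TLB: [["0x705C3617", "0x38"]]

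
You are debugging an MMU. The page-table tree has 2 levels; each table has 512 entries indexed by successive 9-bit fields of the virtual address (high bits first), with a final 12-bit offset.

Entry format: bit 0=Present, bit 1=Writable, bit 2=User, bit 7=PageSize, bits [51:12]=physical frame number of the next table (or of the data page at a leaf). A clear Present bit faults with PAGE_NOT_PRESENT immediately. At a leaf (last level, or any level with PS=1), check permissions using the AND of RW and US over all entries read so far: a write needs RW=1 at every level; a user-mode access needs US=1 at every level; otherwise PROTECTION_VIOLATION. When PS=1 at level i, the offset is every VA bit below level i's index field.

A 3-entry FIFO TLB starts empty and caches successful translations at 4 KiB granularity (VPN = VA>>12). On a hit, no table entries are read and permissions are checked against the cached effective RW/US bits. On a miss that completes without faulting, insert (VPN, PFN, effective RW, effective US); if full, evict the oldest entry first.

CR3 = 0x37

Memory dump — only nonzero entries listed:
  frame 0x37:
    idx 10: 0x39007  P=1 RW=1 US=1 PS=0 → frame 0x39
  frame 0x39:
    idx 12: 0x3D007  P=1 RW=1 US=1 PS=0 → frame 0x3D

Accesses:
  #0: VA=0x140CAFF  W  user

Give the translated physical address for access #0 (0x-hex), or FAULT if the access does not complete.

Trace:
#0 VA=0x140CAFF (w,user):
  L0: frame=0x37 idx=10 entry=0x39007 [P=1 RW=1 US=1 PS=0]
  L1: frame=0x39 idx=12 entry=0x3D007 [P=1 RW=1 US=1 PS=0]
  → PA=0x3DAFF  (2 entries read)

Access #0 PA: 0x3DAFF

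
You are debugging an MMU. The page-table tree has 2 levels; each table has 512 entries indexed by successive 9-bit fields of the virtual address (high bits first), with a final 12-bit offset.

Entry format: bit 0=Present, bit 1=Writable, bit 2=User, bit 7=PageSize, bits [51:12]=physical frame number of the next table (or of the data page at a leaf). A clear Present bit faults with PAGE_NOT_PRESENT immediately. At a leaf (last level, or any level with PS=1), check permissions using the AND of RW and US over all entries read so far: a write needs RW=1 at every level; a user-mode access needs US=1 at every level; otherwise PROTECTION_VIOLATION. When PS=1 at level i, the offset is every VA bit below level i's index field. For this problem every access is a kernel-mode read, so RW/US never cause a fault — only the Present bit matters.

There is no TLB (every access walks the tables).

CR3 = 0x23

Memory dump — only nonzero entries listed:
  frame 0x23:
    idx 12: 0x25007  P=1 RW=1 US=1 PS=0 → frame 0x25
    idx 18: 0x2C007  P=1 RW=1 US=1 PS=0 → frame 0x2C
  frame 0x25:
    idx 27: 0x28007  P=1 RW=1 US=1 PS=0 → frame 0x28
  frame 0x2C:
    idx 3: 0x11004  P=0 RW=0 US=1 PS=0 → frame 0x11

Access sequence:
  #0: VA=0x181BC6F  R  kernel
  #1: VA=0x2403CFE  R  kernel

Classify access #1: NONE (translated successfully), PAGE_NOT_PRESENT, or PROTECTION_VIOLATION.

Trace:
#0 VA=0x181BC6F (r,kernel):
  L0 @0x23[12] → 0x25007  P=1,RW=1,US=1,PS=0
  L1 @0x25[27] → 0x28007  P=1,RW=1,US=1,PS=0
  ⇒ phys 0x28C6F  [2 reads]
#1 VA=0x2403CFE (r,kernel):
  L0 @0x23[18] → 0x2C007  P=1,RW=1,US=1,PS=0
  L1 @0x2C[3] → 0x11004  P=0,RW=0,US=1,PS=0
  ⇒ fault: PAGE_NOT_PRESENT  — 2 lookups

Access #1 fault: PAGE_NOT_PRESENT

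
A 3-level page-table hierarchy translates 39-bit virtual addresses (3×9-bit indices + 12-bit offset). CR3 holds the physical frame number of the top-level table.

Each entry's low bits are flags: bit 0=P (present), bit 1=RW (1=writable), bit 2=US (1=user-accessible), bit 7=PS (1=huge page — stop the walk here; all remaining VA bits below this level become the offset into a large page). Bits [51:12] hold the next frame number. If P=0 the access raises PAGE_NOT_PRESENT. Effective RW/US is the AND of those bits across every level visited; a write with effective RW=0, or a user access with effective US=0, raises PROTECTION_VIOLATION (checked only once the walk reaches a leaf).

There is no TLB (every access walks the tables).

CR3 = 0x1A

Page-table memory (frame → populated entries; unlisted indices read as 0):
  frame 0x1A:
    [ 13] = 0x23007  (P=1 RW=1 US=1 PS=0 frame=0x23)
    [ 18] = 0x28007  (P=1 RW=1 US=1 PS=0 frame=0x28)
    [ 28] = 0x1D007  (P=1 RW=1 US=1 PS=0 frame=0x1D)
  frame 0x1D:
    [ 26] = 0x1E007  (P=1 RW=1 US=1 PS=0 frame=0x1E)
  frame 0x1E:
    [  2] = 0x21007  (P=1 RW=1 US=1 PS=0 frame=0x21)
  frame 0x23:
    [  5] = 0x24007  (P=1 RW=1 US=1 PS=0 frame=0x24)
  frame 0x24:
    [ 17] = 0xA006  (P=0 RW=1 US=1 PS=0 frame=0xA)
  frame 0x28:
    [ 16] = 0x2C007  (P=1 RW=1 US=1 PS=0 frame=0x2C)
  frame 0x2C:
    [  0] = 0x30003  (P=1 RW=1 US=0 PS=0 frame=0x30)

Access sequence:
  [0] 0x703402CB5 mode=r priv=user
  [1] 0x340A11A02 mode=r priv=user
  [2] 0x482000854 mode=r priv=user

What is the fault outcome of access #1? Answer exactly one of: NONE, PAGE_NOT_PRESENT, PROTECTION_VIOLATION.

Per-access translation:
#0 VA=0x703402CB5 (r,user):
  [0] read 0x1A idx=28: raw=0x1D007 flags P=1 W=1 U=1 S=0
  [1] read 0x1D idx=26: raw=0x1E007 flags P=1 W=1 U=1 S=0
  [2] read 0x1E idx=2: raw=0x21007 flags P=1 W=1 U=1 S=0
  ✓ 0x21CB5  — 3 lookups
#1 VA=0x340A11A02 (r,user):
  [0] read 0x1A idx=13: raw=0x23007 flags P=1 W=1 U=1 S=0
  [1] read 0x23 idx=5: raw=0x24007 flags P=1 W=1 U=1 S=0
  [2] read 0x24 idx=17: raw=0xA006 flags P=0 W=1 U=1 S=0
  → PAGE_NOT_PRESENT  (3 entries read)
#2 VA=0x482000854 (r,user):
  [0] read 0x1A idx=18: raw=0x28007 flags P=1 W=1 U=1 S=0
  [1] read 0x28 idx=16: raw=0x2C007 flags P=1 W=1 U=1 S=0
  [2] read 0x2C idx=0: raw=0x30003 flags P=1 W=1 U=0 S=0
  → PROTECTION_VIOLATION  (3 entries read)

Access #1 fault: PAGE_NOT_PRESENT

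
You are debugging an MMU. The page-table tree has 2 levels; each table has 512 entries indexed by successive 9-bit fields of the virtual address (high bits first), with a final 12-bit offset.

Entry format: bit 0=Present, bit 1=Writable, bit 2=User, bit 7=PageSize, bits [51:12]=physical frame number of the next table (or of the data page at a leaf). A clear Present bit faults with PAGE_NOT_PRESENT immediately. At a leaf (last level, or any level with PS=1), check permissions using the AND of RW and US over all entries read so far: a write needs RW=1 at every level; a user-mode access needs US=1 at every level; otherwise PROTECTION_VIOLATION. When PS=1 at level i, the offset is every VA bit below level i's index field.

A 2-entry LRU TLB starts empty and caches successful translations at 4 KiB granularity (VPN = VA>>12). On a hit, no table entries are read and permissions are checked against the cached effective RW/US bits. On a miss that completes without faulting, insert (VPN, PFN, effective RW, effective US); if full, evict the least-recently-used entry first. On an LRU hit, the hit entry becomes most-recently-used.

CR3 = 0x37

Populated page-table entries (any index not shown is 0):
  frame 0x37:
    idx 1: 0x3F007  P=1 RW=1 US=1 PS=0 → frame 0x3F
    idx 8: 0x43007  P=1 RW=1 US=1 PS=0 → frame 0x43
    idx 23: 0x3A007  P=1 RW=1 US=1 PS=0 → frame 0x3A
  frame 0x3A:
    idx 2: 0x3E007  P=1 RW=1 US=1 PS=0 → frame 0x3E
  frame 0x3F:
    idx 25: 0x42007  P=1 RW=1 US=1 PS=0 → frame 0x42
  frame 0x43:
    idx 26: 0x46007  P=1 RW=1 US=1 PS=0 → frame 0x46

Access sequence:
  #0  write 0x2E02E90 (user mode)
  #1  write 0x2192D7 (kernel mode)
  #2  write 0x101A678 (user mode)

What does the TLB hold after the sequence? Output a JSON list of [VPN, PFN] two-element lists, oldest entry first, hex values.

Walk each access:
#0 VA=0x2E02E90 (w,user):
  L0 @0x37[23] → 0x3A007  P=1,RW=1,US=1,PS=0
  L1 @0x3A[2] → 0x3E007  P=1,RW=1,US=1,PS=0
  ✓ 0x3EE90  — 2 lookups
#1 VA=0x2192D7 (w,kernel):
  L0 @0x37[1] → 0x3F007  P=1,RW=1,US=1,PS=0
  L1 @0x3F[25] → 0x42007  P=1,RW=1,US=1,PS=0
  ✓ 0x422D7  — 2 lookups
#2 VA=0x101A678 (w,user):
  L0 @0x37[8] → 0x43007  P=1,RW=1,US=1,PS=0
  L1 @0x43[26] → 0x46007  P=1,RW=1,US=1,PS=0
  ✓ 0x46678  — 2 lookups

TLB: [["0x219", "0x42"], ["0x101A", "0x46"]]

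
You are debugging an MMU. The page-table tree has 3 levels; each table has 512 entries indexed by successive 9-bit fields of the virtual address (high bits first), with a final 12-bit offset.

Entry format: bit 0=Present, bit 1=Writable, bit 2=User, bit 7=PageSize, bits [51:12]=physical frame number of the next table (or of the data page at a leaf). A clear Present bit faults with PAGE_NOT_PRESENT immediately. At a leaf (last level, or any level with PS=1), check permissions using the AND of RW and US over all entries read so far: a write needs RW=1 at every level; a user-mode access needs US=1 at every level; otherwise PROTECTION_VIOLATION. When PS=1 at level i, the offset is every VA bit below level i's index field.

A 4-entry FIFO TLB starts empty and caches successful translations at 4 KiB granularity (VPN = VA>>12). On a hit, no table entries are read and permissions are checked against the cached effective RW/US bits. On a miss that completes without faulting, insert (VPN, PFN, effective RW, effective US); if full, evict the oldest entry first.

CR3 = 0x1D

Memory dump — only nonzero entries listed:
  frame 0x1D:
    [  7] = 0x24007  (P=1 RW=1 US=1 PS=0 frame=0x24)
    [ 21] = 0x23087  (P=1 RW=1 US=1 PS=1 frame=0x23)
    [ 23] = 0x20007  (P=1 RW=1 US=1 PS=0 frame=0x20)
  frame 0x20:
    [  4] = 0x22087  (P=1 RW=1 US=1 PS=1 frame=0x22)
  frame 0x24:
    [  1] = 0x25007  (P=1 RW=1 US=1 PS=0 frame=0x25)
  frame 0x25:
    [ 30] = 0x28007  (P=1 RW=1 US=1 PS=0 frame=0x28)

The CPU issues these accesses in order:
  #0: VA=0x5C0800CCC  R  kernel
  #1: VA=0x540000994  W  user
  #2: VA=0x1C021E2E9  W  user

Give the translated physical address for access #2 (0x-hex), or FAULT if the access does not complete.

Trace:
#0 VA=0x5C0800CCC (r,kernel):
  L0: frame=0x1D idx=23 entry=0x20007 [P=1 RW=1 US=1 PS=0]
  L1: frame=0x20 idx=4 entry=0x22087 [P=1 RW=1 US=1 PS=1]
  ⇒ phys 0x22CCC (huge @L1)  [2 reads]
#1 VA=0x540000994 (w,user):
  L0: frame=0x1D idx=21 entry=0x23087 [P=1 RW=1 US=1 PS=1]
  ⇒ phys 0x23994 (huge @L0)  [1 reads]
#2 VA=0x1C021E2E9 (w,user):
  L0: frame=0x1D idx=7 entry=0x24007 [P=1 RW=1 US=1 PS=0]
  L1: frame=0x24 idx=1 entry=0x25007 [P=1 RW=1 US=1 PS=0]
  L2: frame=0x25 idx=30 entry=0x28007 [P=1 RW=1 US=1 PS=0]
  ⇒ phys 0x282E9  [3 reads]

Access #2 PA: 0x282E9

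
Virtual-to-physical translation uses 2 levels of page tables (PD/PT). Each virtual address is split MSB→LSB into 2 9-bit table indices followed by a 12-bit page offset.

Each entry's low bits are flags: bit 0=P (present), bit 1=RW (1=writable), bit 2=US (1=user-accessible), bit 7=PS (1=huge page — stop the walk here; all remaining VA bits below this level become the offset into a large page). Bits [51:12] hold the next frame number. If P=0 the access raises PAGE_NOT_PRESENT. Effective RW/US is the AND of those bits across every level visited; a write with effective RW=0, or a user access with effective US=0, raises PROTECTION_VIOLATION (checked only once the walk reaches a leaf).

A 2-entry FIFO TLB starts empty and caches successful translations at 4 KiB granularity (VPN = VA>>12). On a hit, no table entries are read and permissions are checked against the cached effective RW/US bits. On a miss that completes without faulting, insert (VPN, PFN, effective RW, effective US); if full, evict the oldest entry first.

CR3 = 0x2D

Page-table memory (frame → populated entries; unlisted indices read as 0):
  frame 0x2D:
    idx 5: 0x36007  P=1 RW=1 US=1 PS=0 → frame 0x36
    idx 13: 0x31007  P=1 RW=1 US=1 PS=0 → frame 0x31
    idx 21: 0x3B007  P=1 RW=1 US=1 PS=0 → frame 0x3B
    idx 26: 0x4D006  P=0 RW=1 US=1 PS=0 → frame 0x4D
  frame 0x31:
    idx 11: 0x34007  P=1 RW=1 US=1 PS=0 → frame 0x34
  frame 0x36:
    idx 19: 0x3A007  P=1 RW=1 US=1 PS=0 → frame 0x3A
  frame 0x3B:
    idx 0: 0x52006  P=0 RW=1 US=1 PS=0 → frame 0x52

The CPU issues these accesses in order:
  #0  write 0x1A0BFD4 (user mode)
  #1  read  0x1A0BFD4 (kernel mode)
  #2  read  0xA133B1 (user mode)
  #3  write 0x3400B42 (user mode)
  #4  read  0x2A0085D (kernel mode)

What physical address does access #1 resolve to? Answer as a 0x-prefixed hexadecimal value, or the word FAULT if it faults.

Walk each access:
#0 VA=0x1A0BFD4 (w,user):
  [0] read 0x2D idx=13: raw=0x31007 flags P=1 W=1 U=1 S=0
  [1] read 0x31 idx=11: raw=0x34007 flags P=1 W=1 U=1 S=0
  → PA=0x34FD4  (2 entries read)
#1 VA=0x1A0BFD4 (r,kernel):
  TLB hit vpn=0x1A0B → PA=0x34FD4
#2 VA=0xA133B1 (r,user):
  [0] read 0x2D idx=5: raw=0x36007 flags P=1 W=1 U=1 S=0
  [1] read 0x36 idx=19: raw=0x3A007 flags P=1 W=1 U=1 S=0
  → PA=0x3A3B1  (2 entries read)
#3 VA=0x3400B42 (w,user):
  [0] read 0x2D idx=26: raw=0x4D006 flags P=0 W=1 U=1 S=0
  ✗ PAGE_NOT_PRESENT  [1 reads]
#4 VA=0x2A0085D (r,kernel):
  [0] read 0x2D idx=21: raw=0x3B007 flags P=1 W=1 U=1 S=0
  [1] read 0x3B idx=0: raw=0x52006 flags P=0 W=1 U=1 S=0
  ✗ PAGE_NOT_PRESENT  [2 reads]

Access #1 PA: 0x34FD4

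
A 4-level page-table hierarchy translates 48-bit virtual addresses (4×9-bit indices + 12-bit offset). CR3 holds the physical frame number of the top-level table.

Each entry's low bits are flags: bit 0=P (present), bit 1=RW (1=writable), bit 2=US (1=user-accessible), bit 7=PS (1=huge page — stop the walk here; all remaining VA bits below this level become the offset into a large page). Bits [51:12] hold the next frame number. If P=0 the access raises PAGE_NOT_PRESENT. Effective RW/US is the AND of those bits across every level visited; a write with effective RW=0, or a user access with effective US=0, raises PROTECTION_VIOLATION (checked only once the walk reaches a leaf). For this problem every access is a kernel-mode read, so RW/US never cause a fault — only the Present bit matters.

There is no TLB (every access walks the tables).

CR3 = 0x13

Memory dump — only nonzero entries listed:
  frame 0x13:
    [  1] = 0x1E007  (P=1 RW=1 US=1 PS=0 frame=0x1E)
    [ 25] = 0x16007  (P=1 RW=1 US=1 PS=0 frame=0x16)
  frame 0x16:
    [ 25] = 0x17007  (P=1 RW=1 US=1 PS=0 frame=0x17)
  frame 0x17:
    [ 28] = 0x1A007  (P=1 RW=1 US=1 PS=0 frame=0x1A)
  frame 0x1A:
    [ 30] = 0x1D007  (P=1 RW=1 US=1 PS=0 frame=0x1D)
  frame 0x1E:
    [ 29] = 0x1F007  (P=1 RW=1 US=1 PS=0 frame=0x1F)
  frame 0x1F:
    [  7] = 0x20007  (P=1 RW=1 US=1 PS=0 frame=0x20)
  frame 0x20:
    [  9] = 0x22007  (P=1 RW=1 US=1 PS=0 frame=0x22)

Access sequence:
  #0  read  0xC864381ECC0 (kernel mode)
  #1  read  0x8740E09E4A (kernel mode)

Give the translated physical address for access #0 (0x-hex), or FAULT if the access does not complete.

Trace:
#0 VA=0xC864381ECC0 (r,kernel):
  L0 @0x13[25] → 0x16007  P=1,RW=1,US=1,PS=0
  L1 @0x16[25] → 0x17007  P=1,RW=1,US=1,PS=0
  L2 @0x17[28] → 0x1A007  P=1,RW=1,US=1,PS=0
  L3 @0x1A[30] → 0x1D007  P=1,RW=1,US=1,PS=0
  ✓ 0x1DCC0  — 4 lookups
#1 VA=0x8740E09E4A (r,kernel):
  L0 @0x13[1] → 0x1E007  P=1,RW=1,US=1,PS=0
  L1 @0x1E[29] → 0x1F007  P=1,RW=1,US=1,PS=0
  L2 @0x1F[7] → 0x20007  P=1,RW=1,US=1,PS=0
  L3 @0x20[9] → 0x22007  P=1,RW=1,US=1,PS=0
  ✓ 0x22E4A  — 4 lookups

Access #0 PA: 0x1DCC0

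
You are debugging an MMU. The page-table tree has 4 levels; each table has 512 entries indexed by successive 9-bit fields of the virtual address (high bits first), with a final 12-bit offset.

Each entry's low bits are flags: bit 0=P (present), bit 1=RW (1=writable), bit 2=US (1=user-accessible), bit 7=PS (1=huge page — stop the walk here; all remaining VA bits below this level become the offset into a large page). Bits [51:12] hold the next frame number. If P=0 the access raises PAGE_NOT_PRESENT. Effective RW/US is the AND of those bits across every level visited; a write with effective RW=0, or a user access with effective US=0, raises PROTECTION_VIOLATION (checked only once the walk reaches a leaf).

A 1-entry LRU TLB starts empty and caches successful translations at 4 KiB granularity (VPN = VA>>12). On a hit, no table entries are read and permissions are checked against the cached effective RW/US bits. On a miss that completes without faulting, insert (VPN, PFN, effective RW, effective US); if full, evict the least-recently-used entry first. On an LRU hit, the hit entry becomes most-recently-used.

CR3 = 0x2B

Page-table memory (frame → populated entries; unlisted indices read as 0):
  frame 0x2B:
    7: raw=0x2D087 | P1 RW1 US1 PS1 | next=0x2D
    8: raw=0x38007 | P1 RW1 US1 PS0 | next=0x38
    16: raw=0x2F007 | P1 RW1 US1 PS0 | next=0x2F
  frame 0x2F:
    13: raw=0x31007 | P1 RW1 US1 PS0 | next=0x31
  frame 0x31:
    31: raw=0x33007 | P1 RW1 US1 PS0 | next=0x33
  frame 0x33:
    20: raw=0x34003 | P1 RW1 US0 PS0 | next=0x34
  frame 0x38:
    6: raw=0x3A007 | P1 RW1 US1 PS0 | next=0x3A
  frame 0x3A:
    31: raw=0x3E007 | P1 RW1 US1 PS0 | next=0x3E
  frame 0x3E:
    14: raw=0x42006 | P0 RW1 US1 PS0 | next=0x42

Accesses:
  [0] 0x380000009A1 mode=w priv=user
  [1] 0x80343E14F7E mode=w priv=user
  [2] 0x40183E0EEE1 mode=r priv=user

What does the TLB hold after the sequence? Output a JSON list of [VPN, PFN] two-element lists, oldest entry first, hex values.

Walk each access:
#0 VA=0x380000009A1 (w,user):
  lvl0: tbl 0x2B, slot 7 ⇒ 0x2D087 (P1/RW1/US1/PS1)
  ✓ 0x2D9A1 (huge @L0)  — 1 lookups
#1 VA=0x80343E14F7E (w,user):
  lvl0: tbl 0x2B, slot 16 ⇒ 0x2F007 (P1/RW1/US1/PS0)
  lvl1: tbl 0x2F, slot 13 ⇒ 0x31007 (P1/RW1/US1/PS0)
  lvl2: tbl 0x31, slot 31 ⇒ 0x33007 (P1/RW1/US1/PS0)
  lvl3: tbl 0x33, slot 20 ⇒ 0x34003 (P1/RW1/US0/PS0)
  ⇒ fault: PROTECTION_VIOLATION  — 4 lookups
#2 VA=0x40183E0EEE1 (r,user):
  lvl0: tbl 0x2B, slot 8 ⇒ 0x38007 (P1/RW1/US1/PS0)
  lvl1: tbl 0x38, slot 6 ⇒ 0x3A007 (P1/RW1/US1/PS0)
  lvl2: tbl 0x3A, slot 31 ⇒ 0x3E007 (P1/RW1/US1/PS0)
  lvl3: tbl 0x3E, slot 14 ⇒ 0x42006 (P0/RW1/US1/PS0)
  ⇒ fault: PAGE_NOT_PRESENT  — 4 lookups

TLB: [["0x38000000", "0x2D"]]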